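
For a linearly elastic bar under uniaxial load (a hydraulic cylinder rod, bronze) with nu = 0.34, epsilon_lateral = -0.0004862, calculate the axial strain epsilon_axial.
Model: a linearly elastic bar under uniaxial load, so epsilon_lateral = -nu·epsilon_axial.
Solve for epsilon_axial: epsilon_axial = -epsilon_lateral / nu.
Substitute:
  epsilon_axial = -(-0.0004862) / 0.34
  epsilon_axial = 0.00143
Final answer: epsilon_axial = 0.00143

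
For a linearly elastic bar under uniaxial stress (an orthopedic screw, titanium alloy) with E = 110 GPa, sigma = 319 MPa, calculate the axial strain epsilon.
Model: a linearly elastic bar under uniaxial stress, so sigma = E·epsilon.
Solve for epsilon: epsilon = sigma / E.
Convert to SI units:
  E = 110 GPa = 1.1 × 10¹¹ Pa
  sigma = 319 MPa = 3.19 × 10⁸ Pa
Substitute:
  epsilon = (3.19 × 10⁸) / (1.1 × 10¹¹)
  epsilon = 0.0029
Final answer: epsilon = 0.0029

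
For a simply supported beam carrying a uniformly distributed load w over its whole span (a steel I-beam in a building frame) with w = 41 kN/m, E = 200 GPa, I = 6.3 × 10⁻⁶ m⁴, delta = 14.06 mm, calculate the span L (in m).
Model: a simply supported beam carrying a uniformly distributed load w over its whole span, so delta = (5·w·L^4) / (384·E·I).
Solve for L: L = ((384·delta·E·I) / (5·w))^(1/4).
Convert to SI units:
  w = 41 kN/m = 41000 N/m
  E = 200 GPa = 2 × 10¹¹ Pa
  delta = 14.06 mm = 0.01406 m
Substitute:
  L = ((384 × 0.01406 × (2 × 10¹¹) × (6.3 × 10⁻⁶)) / (5 × 41000))^(1/4)
  L = 2.4 m
Final answer: L = 2.4 m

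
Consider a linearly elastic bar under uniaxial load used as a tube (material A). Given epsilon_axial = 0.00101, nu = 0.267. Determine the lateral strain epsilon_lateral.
Model: a linearly elastic bar under uniaxial load, so epsilon_lateral = -nu·epsilon_axial.
Substitute:
  epsilon_lateral = -(0.267 × 0.00101)
  epsilon_lateral = -0.0002697
Final answer: epsilon_lateral = -0.0002697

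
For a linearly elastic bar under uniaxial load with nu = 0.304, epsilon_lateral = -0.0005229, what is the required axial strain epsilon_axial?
Model: a linearly elastic bar under uniaxial load, so epsilon_lateral = -nu·epsilon_axial.
Solve for epsilon_axial: epsilon_axial = -epsilon_lateral / nu.
Substitute:
  epsilon_axial = -(-0.0005229) / 0.304
  epsilon_axial = 0.00172
Final answer: epsilon_axial = 0.00172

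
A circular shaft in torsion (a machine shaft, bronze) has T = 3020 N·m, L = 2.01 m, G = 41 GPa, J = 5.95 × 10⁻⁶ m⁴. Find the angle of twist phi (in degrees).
Model: a circular shaft in torsion, so phi = (T·L) / (G·J).
Convert to SI units:
  G = 41 GPa = 4.1 × 10¹⁰ Pa
Substitute:
  phi = (3020 × 2.01) / ((4.1 × 10¹⁰) × (5.95 × 10⁻⁶))
  phi = 0.02488 rad
Convert to degrees: phi = 0.02488 × 180/π = 1.426°
Final answer: phi = 1.426°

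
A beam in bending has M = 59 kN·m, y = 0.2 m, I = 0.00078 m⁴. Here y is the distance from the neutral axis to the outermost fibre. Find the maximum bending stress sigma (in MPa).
Model: a beam in bending, so sigma = (M·y) / I.
Convert to SI units:
  M = 59 kN·m = 59000 N·m
Substitute:
  sigma = (59000 × 0.2) / 0.00078
  sigma = 1.513 × 10⁷ Pa
Convert: sigma = 1.513 × 10⁷ Pa = 15.13 MPa
Final answer: sigma = 15.13 MPa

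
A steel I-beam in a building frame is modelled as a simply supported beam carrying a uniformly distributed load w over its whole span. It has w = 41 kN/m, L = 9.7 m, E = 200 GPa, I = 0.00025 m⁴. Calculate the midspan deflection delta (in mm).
Model: a simply supported beam carrying a uniformly distributed load w over its whole span, so delta = (5·w·L^4) / (384·E·I).
Convert to SI units:
  w = 41 kN/m = 41000 N/m
  E = 200 GPa = 2 × 10¹¹ Pa
Substitute:
  delta = (5 × 41000 × 9.7^4) / (384 × (2 × 10¹¹) × 0.00025)
  delta = 0.09452 m
Convert: delta = 0.09452 m = 94.52 mm
Final answer: delta = 94.52 mm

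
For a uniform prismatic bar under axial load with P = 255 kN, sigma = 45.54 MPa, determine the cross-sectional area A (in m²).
Model: a uniform prismatic bar under axial load, so sigma = P / A.
Solve for A: A = P / sigma.
Convert to SI units:
  P = 255 kN = 255000 N
  sigma = 45.54 MPa = 4.554 × 10⁷ Pa
Substitute:
  A = 255000 / (4.554 × 10⁷)
  A = 0.005599 m²
Final answer: A = 0.005599 m²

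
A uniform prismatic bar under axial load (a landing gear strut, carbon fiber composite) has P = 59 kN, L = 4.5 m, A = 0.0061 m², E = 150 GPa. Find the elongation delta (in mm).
Model: a uniform prismatic bar under axial load, so delta = (P·L) / (A·E).
Convert to SI units:
  P = 59 kN = 59000 N
  E = 150 GPa = 1.5 × 10¹¹ Pa
Substitute:
  delta = (59000 × 4.5) / (0.0061 × (1.5 × 10¹¹))
  delta = 0.0002902 m
Convert: delta = 0.0002902 m = 0.2902 mm
Final answer: delta = 0.2902 mm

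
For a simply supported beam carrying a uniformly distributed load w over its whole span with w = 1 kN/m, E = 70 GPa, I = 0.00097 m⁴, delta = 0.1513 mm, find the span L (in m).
Model: a simply supported beam carrying a uniformly distributed load w over its whole span, so delta = (5·w·L^4) / (384·E·I).
Solve for L: L = ((384·delta·E·I) / (5·w))^(1/4).
Convert to SI units:
  w = 1 kN/m = 1000 N/m
  E = 70 GPa = 7 × 10¹⁰ Pa
  delta = 0.1513 mm = 0.0001513 m
Substitute:
  L = ((384 × 0.0001513 × (7 × 10¹⁰) × 0.00097) / (5 × 1000))^(1/4)
  L = 5.3 m
Final answer: L = 5.3 m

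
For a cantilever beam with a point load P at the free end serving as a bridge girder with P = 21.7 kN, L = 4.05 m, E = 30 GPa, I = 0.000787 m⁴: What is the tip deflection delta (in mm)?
Model: a cantilever beam with a point load P at the free end, so delta = (P·L^3) / (3·E·I).
Convert to SI units:
  P = 21.7 kN = 21700 N
  E = 30 GPa = 3 × 10¹⁰ Pa
Substitute:
  delta = (21700 × 4.05^3) / (3 × (3 × 10¹⁰) × 0.000787)
  delta = 0.02035 m
Convert: delta = 0.02035 m = 20.35 mm
Final answer: delta = 20.35 mm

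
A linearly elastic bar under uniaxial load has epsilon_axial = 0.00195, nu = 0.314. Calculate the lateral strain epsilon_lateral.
Model: a linearly elastic bar under uniaxial load, so epsilon_lateral = -nu·epsilon_axial.
Substitute:
  epsilon_lateral = -(0.314 × 0.00195)
  epsilon_lateral = -0.0006123
Final answer: epsilon_lateral = -0.0006123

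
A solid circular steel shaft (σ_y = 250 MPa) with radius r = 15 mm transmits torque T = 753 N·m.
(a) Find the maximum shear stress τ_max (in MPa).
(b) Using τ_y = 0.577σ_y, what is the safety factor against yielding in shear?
(a) For a solid circular shaft, τ_max = T·r/J with J = π·r^4/2, i.e. τ_max = 2·T / (π·r^3). Convert r = 15 mm = 0.015 m.
  τ_max = (2 × 753) / (π × 0.015^3) = 1.42 × 10⁸ Pa = 142 MPa
(b) τ_y = 0.577 × 250 = 144.25 MPa
  SF = τ_y/τ_max = 144.25 / 142 = 1.016
Final answer: (a) τ_max = 142 MPa, (b) SF = 1.016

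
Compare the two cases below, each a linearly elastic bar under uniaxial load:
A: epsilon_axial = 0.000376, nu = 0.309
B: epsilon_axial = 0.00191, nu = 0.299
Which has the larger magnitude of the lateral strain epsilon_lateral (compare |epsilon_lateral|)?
Model: a linearly elastic bar under uniaxial load, so epsilon_lateral = -nu·epsilon_axial (SI units).
  A: epsilon_lateral = -(0.309 × 0.000376) = -0.0001162
  B: epsilon_lateral = -(0.299 × 0.00191) = -0.0005711
|epsilon_lateral|: A = 0.0001162, B = 0.0005711, so B is larger in magnitude.
Final answer: B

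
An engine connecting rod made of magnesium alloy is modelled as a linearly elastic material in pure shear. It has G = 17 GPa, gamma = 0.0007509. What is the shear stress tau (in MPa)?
Model: a linearly elastic material in pure shear, so tau = G·gamma.
Convert to SI units:
  G = 17 GPa = 1.7 × 10¹⁰ Pa
Substitute:
  tau = (1.7 × 10¹⁰) × 0.0007509
  tau = 1.277 × 10⁷ Pa
Convert: tau = 1.277 × 10⁷ Pa = 12.77 MPa
Final answer: tau = 12.77 MPa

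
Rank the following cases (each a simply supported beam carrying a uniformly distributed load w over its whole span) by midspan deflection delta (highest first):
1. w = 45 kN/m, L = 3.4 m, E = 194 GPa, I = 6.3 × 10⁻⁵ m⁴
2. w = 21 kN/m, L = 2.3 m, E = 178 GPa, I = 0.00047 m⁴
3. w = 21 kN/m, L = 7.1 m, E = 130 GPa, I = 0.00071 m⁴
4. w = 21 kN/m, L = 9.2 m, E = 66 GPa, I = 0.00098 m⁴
Model: a simply supported beam carrying a uniformly distributed load w over its whole span, so delta = (5·w·L^4) / (384·E·I) (SI units).
  Case 1: delta = (5 × 45000 × 3.4^4) / (384 × (1.94 × 10¹¹) × (6.3 × 10⁻⁵)) = 0.006407 m = 6.407 mm
  Case 2: delta = (5 × 21000 × 2.3^4) / (384 × (1.78 × 10¹¹) × 0.00047) = 9.146 × 10⁻⁵ m = 0.09146 mm
  Case 3: delta = (5 × 21000 × 7.1^4) / (384 × (1.3 × 10¹¹) × 0.00071) = 0.007528 m = 7.528 mm
  Case 4: delta = (5 × 21000 × 9.2^4) / (384 × (6.6 × 10¹⁰) × 0.00098) = 0.03029 m = 30.29 mm
Ordering: 30.29 mm (case 4) > 7.528 mm (case 3) > 6.407 mm (case 1) > 0.09146 mm (case 2)
Final answer: 4, 3, 1, 2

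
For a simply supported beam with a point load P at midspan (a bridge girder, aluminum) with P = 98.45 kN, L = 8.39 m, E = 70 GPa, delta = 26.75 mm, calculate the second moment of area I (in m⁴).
Model: a simply supported beam with a point load P at midspan, so delta = (P·L^3) / (48·E·I).
Solve for I: I = (P·L^3) / (48·delta·E).
Convert to SI units:
  P = 98.45 kN = 98450 N
  E = 70 GPa = 7 × 10¹⁰ Pa
  delta = 26.75 mm = 0.02675 m
Substitute:
  I = (98450 × 8.39^3) / (48 × 0.02675 × (7 × 10¹⁰))
  I = 0.0006469 m⁴
Final answer: I = 0.0006469 m⁴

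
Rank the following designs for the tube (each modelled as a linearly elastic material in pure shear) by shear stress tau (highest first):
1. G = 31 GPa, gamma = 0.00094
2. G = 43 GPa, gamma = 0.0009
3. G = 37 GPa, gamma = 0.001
Model: a linearly elastic material in pure shear, so tau = G·gamma (SI units).
  Case 1: tau = (3.1 × 10¹⁰) × 0.00094 = 2.914 × 10⁷ Pa = 29.14 MPa
  Case 2: tau = (4.3 × 10¹⁰) × 0.0009 = 3.87 × 10⁷ Pa = 38.7 MPa
  Case 3: tau = (3.7 × 10¹⁰) × 0.001 = 3.7 × 10⁷ Pa = 37 MPa
Ordering: 38.7 MPa (case 2) > 37 MPa (case 3) > 29.14 MPa (case 1)
Final answer: 2, 3, 1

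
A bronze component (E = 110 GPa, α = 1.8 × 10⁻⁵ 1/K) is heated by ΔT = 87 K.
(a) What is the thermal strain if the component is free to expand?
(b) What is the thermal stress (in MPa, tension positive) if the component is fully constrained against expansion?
(a) Free thermal strain ε_th = α·ΔT = (1.8 × 10⁻⁵) × 87 = 0.001566
(b) Fully constrained, the expansion is suppressed, so σ = -E·α·ΔT. Convert E = 110 GPa = 1.1 × 10¹¹ Pa.
  σ = -(1.1 × 10¹¹) × (1.8 × 10⁻⁵) × 87 = -1.723 × 10⁸ Pa = -172.3 MPa (compressive)
Final answer: (a) ε_th = 0.001566, (b) σ = -172.3 MPa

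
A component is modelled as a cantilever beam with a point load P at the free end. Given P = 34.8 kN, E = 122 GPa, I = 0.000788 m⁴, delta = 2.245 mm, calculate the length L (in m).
Model: a cantilever beam with a point load P at the free end, so delta = (P·L^3) / (3·E·I).
Solve for L: L = ((3·delta·E·I) / P)^(1/3).
Convert to SI units:
  P = 34.8 kN = 34800 N
  E = 122 GPa = 1.22 × 10¹¹ Pa
  delta = 2.245 mm = 0.002245 m
Substitute:
  L = ((3 × 0.002245 × (1.22 × 10¹¹) × 0.000788) / 34800)^(1/3)
  L = 2.65 m
Final answer: L = 2.65 m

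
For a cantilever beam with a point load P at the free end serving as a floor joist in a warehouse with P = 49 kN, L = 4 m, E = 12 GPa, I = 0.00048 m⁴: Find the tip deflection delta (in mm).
Model: a cantilever beam with a point load P at the free end, so delta = (P·L^3) / (3·E·I).
Convert to SI units:
  P = 49 kN = 49000 N
  E = 12 GPa = 1.2 × 10¹⁰ Pa
Substitute:
  delta = (49000 × 4^3) / (3 × (1.2 × 10¹⁰) × 0.00048)
  delta = 0.1815 m
Convert: delta = 0.1815 m = 181.5 mm
Final answer: delta = 181.5 mm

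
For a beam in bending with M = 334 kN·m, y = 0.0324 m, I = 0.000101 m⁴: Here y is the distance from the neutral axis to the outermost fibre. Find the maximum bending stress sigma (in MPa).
Model: a beam in bending, so sigma = (M·y) / I.
Convert to SI units:
  M = 334 kN·m = 334000 N·m
Substitute:
  sigma = (334000 × 0.0324) / 0.000101
  sigma = 1.071 × 10⁸ Pa
Convert: sigma = 1.071 × 10⁸ Pa = 107.1 MPa
Final answer: sigma = 107.1 MPa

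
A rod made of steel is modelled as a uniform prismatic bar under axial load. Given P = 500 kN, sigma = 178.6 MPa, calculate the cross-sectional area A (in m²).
Model: a uniform prismatic bar under axial load, so sigma = P / A.
Solve for A: A = P / sigma.
Convert to SI units:
  P = 500 kN = 500000 N
  sigma = 178.6 MPa = 1.786 × 10⁸ Pa
Substitute:
  A = 500000 / (1.786 × 10⁸)
  A = 0.0028 m²
Final answer: A = 0.0028 m²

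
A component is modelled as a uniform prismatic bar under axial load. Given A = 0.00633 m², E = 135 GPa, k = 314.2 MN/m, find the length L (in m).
Model: a uniform prismatic bar under axial load, so k = (A·E) / L.
Solve for L: L = (A·E) / k.
Convert to SI units:
  E = 135 GPa = 1.35 × 10¹¹ Pa
  k = 314.2 MN/m = 3.142 × 10⁸ N/m
Substitute:
  L = (0.00633 × (1.35 × 10¹¹)) / (3.142 × 10⁸)
  L = 2.72 m
Final answer: L = 2.72 m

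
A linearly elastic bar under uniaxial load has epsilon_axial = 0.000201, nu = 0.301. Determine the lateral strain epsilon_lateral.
Model: a linearly elastic bar under uniaxial load, so epsilon_lateral = -nu·epsilon_axial.
Substitute:
  epsilon_lateral = -(0.301 × 0.000201)
  epsilon_lateral = -6.05 × 10⁻⁵
Final answer: epsilon_lateral = -6.05 × 10⁻⁵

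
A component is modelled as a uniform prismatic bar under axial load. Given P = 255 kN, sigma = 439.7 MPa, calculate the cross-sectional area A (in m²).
Model: a uniform prismatic bar under axial load, so sigma = P / A.
Solve for A: A = P / sigma.
Convert to SI units:
  P = 255 kN = 255000 N
  sigma = 439.7 MPa = 4.397 × 10⁸ Pa
Substitute:
  A = 255000 / (4.397 × 10⁸)
  A = 0.0005799 m²
Final answer: A = 0.0005799 m²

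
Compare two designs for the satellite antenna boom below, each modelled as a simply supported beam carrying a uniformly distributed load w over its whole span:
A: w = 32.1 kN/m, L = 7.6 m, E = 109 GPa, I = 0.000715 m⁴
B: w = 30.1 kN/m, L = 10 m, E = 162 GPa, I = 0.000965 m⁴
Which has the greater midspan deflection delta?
Model: a simply supported beam carrying a uniformly distributed load w over its whole span, so delta = (5·w·L^4) / (384·E·I) (SI units).
  A: delta = (5 × 32100 × 7.6^4) / (384 × (1.09 × 10¹¹) × 0.000715) = 0.01789 m = 17.89 mm
  B: delta = (5 × 30100 × 10^4) / (384 × (1.62 × 10¹¹) × 0.000965) = 0.02507 m = 25.07 mm
25.07 mm > 17.89 mm, so B is larger.
Final answer: B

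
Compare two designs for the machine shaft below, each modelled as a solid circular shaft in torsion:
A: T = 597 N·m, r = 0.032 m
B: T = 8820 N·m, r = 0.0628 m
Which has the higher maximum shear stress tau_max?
Model: a solid circular shaft in torsion, so tau_max = (2·T) / (π·r^3) (SI units).
  A: tau_max = (2 × 597) / (π × 0.032^3) = 1.16 × 10⁷ Pa = 11.6 MPa
  B: tau_max = (2 × 8820) / (π × 0.0628^3) = 2.267 × 10⁷ Pa = 22.67 MPa
22.67 MPa > 11.6 MPa, so B is larger.
Final answer: B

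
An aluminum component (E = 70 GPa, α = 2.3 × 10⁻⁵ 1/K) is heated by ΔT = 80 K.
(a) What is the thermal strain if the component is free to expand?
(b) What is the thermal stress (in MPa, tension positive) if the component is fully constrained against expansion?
(a) Free thermal strain ε_th = α·ΔT = (2.3 × 10⁻⁵) × 80 = 0.00184
(b) Fully constrained, the expansion is suppressed, so σ = -E·α·ΔT. Convert E = 70 GPa = 7 × 10¹⁰ Pa.
  σ = -(7 × 10¹⁰) × (2.3 × 10⁻⁵) × 80 = -1.288 × 10⁸ Pa = -128.8 MPa (compressive)
Final answer: (a) ε_th = 0.00184, (b) σ = -128.8 MPa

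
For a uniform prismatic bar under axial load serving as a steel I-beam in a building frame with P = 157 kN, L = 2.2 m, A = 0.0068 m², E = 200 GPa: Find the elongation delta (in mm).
Model: a uniform prismatic bar under axial load, so delta = (P·L) / (A·E).
Convert to SI units:
  P = 157 kN = 157000 N
  E = 200 GPa = 2 × 10¹¹ Pa
Substitute:
  delta = (157000 × 2.2) / (0.0068 × (2 × 10¹¹))
  delta = 0.000254 m
Convert: delta = 0.000254 m = 0.254 mm
Final answer: delta = 0.254 mm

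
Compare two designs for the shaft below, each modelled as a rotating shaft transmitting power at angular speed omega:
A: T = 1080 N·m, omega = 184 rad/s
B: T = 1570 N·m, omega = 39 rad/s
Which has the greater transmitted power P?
Model: a rotating shaft transmitting power at angular speed omega, so P = T·omega (SI units).
  A: P = 1080 × 184 = 198700 W = 198.7 kW
  B: P = 1570 × 39 = 61230 W = 61.23 kW
198.7 kW > 61.23 kW, so A is larger.
Final answer: A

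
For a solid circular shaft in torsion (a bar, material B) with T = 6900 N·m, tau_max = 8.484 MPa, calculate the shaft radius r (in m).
Model: a solid circular shaft in torsion, so tau_max = (2·T) / (π·r^3).
Solve for r: r = ((2·T) / (π·tau_max))^(1/3).
Convert to SI units:
  tau_max = 8.484 MPa = 8.484 × 10⁶ Pa
Substitute:
  r = ((2 × 6900) / (π × (8.484 × 10⁶)))^(1/3)
  r = 0.0803 m
Final answer: r = 0.0803 m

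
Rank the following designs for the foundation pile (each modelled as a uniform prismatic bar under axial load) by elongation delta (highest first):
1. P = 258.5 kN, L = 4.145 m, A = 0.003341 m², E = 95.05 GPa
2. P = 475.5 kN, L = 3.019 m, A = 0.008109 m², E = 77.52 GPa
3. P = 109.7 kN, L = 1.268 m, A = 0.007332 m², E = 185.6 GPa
Model: a uniform prismatic bar under axial load, so delta = (P·L) / (A·E) (SI units).
  Case 1: delta = (258500 × 4.145) / (0.003341 × (9.505 × 10¹⁰)) = 0.003374 m = 3.374 mm
  Case 2: delta = (475500 × 3.019) / (0.008109 × (7.752 × 10¹⁰)) = 0.002284 m = 2.284 mm
  Case 3: delta = (109700 × 1.268) / (0.007332 × (1.856 × 10¹¹)) = 0.0001022 m = 0.1022 mm
Ordering: 3.374 mm (case 1) > 2.284 mm (case 2) > 0.1022 mm (case 3)
Final answer: 1, 2, 3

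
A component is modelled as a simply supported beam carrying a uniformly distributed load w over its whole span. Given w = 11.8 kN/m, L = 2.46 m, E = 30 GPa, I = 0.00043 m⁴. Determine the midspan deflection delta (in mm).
Model: a simply supported beam carrying a uniformly distributed load w over its whole span, so delta = (5·w·L^4) / (384·E·I).
Convert to SI units:
  w = 11.8 kN/m = 11800 N/m
  E = 30 GPa = 3 × 10¹⁰ Pa
Substitute:
  delta = (5 × 11800 × 2.46^4) / (384 × (3 × 10¹⁰) × 0.00043)
  delta = 0.0004362 m
Convert: delta = 0.0004362 m = 0.4362 mm
Final answer: delta = 0.4362 mm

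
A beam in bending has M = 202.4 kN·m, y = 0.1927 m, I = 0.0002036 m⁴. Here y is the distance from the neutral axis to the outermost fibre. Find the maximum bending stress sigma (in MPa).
Model: a beam in bending, so sigma = (M·y) / I.
Convert to SI units:
  M = 202.4 kN·m = 202400 N·m
Substitute:
  sigma = (202400 × 0.1927) / 0.0002036
  sigma = 1.916 × 10⁸ Pa
Convert: sigma = 1.916 × 10⁸ Pa = 191.6 MPa
Final answer: sigma = 191.6 MPa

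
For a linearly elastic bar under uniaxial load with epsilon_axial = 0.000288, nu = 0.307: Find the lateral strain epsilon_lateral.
Model: a linearly elastic bar under uniaxial load, so epsilon_lateral = -nu·epsilon_axial.
Substitute:
  epsilon_lateral = -(0.307 × 0.000288)
  epsilon_lateral = -8.842 × 10⁻⁵
Final answer: epsilon_lateral = -8.842 × 10⁻⁵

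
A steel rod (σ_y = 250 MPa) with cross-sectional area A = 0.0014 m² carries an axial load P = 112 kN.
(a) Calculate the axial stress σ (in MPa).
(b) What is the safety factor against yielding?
(a) Axial stress σ = P/A. Convert P = 112 kN = 112000 N.
  σ = 112000 / 0.0014 = 8 × 10⁷ Pa = 80 MPa
(b) Safety factor SF = σ_y/σ = 250 / 80 = 3.125
Final answer: (a) σ = 80 MPa, (b) SF = 3.125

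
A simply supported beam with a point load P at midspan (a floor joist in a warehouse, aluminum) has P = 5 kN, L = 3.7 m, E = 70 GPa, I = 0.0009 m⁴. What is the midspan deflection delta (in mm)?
Model: a simply supported beam with a point load P at midspan, so delta = (P·L^3) / (48·E·I).
Convert to SI units:
  P = 5 kN = 5000 N
  E = 70 GPa = 7 × 10¹⁰ Pa
Substitute:
  delta = (5000 × 3.7^3) / (48 × (7 × 10¹⁰) × 0.0009)
  delta = 8.375 × 10⁻⁵ m
Convert: delta = 8.375 × 10⁻⁵ m = 0.08375 mm
Final answer: delta = 0.08375 mm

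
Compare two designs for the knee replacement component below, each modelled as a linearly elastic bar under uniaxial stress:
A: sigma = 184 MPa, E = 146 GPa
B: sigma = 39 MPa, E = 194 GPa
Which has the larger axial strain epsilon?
Model: a linearly elastic bar under uniaxial stress, so epsilon = sigma / E (SI units).
  A: epsilon = (1.84 × 10⁸) / (1.46 × 10¹¹) = 0.00126
  B: epsilon = (3.9 × 10⁷) / (1.94 × 10¹¹) = 0.000201
0.00126 > 0.000201, so A is larger.
Final answer: A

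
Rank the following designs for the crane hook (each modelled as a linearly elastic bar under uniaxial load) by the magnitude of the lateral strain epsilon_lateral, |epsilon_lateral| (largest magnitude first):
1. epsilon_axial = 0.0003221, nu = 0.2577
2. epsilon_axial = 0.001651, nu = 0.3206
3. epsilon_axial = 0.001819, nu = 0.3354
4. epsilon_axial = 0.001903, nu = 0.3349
Model: a linearly elastic bar under uniaxial load, so epsilon_lateral = -nu·epsilon_axial (SI units).
  Case 1: epsilon_lateral = -(0.2577 × 0.0003221) = -8.301 × 10⁻⁵
  Case 2: epsilon_lateral = -(0.3206 × 0.001651) = -0.0005293
  Case 3: epsilon_lateral = -(0.3354 × 0.001819) = -0.0006101
  Case 4: epsilon_lateral = -(0.3349 × 0.001903) = -0.0006373
Ordering by |epsilon_lateral|: 0.0006373 (case 4) > 0.0006101 (case 3) > 0.0005293 (case 2) > 8.301 × 10⁻⁵ (case 1)
Final answer: 4, 3, 2, 1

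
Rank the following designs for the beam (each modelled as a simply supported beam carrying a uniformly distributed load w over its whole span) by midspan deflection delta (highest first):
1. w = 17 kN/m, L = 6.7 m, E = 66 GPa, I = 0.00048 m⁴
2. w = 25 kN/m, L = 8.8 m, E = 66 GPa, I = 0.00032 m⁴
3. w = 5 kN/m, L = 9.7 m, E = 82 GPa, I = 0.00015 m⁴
Model: a simply supported beam carrying a uniformly distributed load w over its whole span, so delta = (5·w·L^4) / (384·E·I) (SI units).
  Case 1: delta = (5 × 17000 × 6.7^4) / (384 × (6.6 × 10¹⁰) × 0.00048) = 0.01408 m = 14.08 mm
  Case 2: delta = (5 × 25000 × 8.8^4) / (384 × (6.6 × 10¹⁰) × 0.00032) = 0.09243 m = 92.43 mm
  Case 3: delta = (5 × 5000 × 9.7^4) / (384 × (8.2 × 10¹⁰) × 0.00015) = 0.04686 m = 46.86 mm
Ordering: 92.43 mm (case 2) > 46.86 mm (case 3) > 14.08 mm (case 1)
Final answer: 2, 3, 1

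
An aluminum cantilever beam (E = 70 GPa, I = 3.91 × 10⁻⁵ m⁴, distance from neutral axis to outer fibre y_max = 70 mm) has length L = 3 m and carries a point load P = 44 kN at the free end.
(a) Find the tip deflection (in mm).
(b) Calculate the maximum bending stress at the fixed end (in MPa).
(a) Tip deflection of a cantilever with an end point load: δ = P·L^3 / (3·E·I). Convert P = 44 kN = 44000 N, E = 70 GPa = 7 × 10¹⁰ Pa.
  δ = (44000 × 3^3) / (3 × (7 × 10¹⁰) × (3.91 × 10⁻⁵)) = 0.1447 m = 144.7 mm
(b) Maximum bending moment at the fixed end: M = P·L = 44000 × 3 = 132000 N·m. Convert y_max = 70 mm = 0.07 m.
  σ = M·y_max / I = (132000 × 0.07) / (3.91 × 10⁻⁵) = 2.363 × 10⁸ Pa = 236.3 MPa
Final answer: (a) δ = 144.7 mm, (b) σ = 236.3 MPa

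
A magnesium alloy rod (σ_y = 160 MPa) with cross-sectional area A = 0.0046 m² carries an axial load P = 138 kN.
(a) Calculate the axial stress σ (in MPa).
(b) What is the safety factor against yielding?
(a) Axial stress σ = P/A. Convert P = 138 kN = 138000 N.
  σ = 138000 / 0.0046 = 3 × 10⁷ Pa = 30 MPa
(b) Safety factor SF = σ_y/σ = 160 / 30 = 5.333
Final answer: (a) σ = 30 MPa, (b) SF = 5.333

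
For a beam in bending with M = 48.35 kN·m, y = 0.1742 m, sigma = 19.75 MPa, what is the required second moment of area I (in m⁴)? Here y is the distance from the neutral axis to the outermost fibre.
Model: a beam in bending, so sigma = (M·y) / I.
Solve for I: I = (M·y) / sigma.
Convert to SI units:
  M = 48.35 kN·m = 48350 N·m
  sigma = 19.75 MPa = 1.975 × 10⁷ Pa
Substitute:
  I = (48350 × 0.1742) / (1.975 × 10⁷)
  I = 0.0004265 m⁴
Final answer: I = 0.0004265 m⁴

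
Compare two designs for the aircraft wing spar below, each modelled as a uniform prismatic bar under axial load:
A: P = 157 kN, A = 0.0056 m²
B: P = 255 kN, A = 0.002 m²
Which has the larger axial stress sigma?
Model: a uniform prismatic bar under axial load, so sigma = P / A (SI units).
  A: sigma = 157000 / 0.0056 = 2.804 × 10⁷ Pa = 28.04 MPa
  B: sigma = 255000 / 0.002 = 1.275 × 10⁸ Pa = 127.5 MPa
127.5 MPa > 28.04 MPa, so B is larger.
Final answer: B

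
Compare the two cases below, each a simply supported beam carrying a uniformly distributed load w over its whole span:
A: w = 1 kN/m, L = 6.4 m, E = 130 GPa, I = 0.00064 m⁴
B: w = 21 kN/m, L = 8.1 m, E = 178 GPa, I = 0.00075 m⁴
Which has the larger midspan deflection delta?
Model: a simply supported beam carrying a uniformly distributed load w over its whole span, so delta = (5·w·L^4) / (384·E·I) (SI units).
  A: delta = (5 × 1000 × 6.4^4) / (384 × (1.3 × 10¹¹) × 0.00064) = 0.0002626 m = 0.2626 mm
  B: delta = (5 × 21000 × 8.1^4) / (384 × (1.78 × 10¹¹) × 0.00075) = 0.008817 m = 8.817 mm
8.817 mm > 0.2626 mm, so B is larger.
Final answer: B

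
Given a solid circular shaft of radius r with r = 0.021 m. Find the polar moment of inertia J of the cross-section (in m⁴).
Model: a solid circular shaft of radius r, so J = (π·r^4) / 2.
Substitute:
  J = (π × 0.021^4) / 2
  J = 3.055 × 10⁻⁷ m⁴
Final answer: J = 3.055 × 10⁻⁷ m⁴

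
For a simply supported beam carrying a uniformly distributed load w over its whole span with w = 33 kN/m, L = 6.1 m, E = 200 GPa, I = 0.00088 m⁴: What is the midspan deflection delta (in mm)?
Model: a simply supported beam carrying a uniformly distributed load w over its whole span, so delta = (5·w·L^4) / (384·E·I).
Convert to SI units:
  w = 33 kN/m = 33000 N/m
  E = 200 GPa = 2 × 10¹¹ Pa
Substitute:
  delta = (5 × 33000 × 6.1^4) / (384 × (2 × 10¹¹) × 0.00088)
  delta = 0.00338 m
Convert: delta = 0.00338 m = 3.38 mm
Final answer: delta = 3.38 mm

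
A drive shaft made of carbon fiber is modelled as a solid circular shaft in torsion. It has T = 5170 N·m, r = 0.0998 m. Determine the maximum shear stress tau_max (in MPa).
Model: a solid circular shaft in torsion, so tau_max = (2·T) / (π·r^3).
Substitute:
  tau_max = (2 × 5170) / (π × 0.0998^3)
  tau_max = 3.311 × 10⁶ Pa
Convert: tau_max = 3.311 × 10⁶ Pa = 3.311 MPa
Final answer: tau_max = 3.311 MPa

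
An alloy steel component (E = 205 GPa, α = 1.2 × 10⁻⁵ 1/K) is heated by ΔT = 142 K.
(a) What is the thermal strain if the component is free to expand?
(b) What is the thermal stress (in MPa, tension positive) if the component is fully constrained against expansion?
(a) Free thermal strain ε_th = α·ΔT = (1.2 × 10⁻⁵) × 142 = 0.001704
(b) Fully constrained, the expansion is suppressed, so σ = -E·α·ΔT. Convert E = 205 GPa = 2.05 × 10¹¹ Pa.
  σ = -(2.05 × 10¹¹) × (1.2 × 10⁻⁵) × 142 = -3.493 × 10⁸ Pa = -349.3 MPa (compressive)
Final answer: (a) ε_th = 0.001704, (b) σ = -349.3 MPa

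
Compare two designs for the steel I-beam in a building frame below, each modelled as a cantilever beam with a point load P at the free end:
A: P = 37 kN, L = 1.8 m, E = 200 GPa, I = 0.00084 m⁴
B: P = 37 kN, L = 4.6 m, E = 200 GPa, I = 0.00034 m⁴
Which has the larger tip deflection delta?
Model: a cantilever beam with a point load P at the free end, so delta = (P·L^3) / (3·E·I) (SI units).
  A: delta = (37000 × 1.8^3) / (3 × (2 × 10¹¹) × 0.00084) = 0.0004281 m = 0.4281 mm
  B: delta = (37000 × 4.6^3) / (3 × (2 × 10¹¹) × 0.00034) = 0.01765 m = 17.65 mm
17.65 mm > 0.4281 mm, so B is larger.
Final answer: B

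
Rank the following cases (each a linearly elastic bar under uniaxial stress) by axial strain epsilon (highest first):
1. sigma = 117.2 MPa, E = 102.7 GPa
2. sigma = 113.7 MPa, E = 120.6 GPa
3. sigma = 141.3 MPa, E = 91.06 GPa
Model: a linearly elastic bar under uniaxial stress, so epsilon = sigma / E (SI units).
  Case 1: epsilon = (1.172 × 10⁸) / (1.027 × 10¹¹) = 0.001141
  Case 2: epsilon = (1.137 × 10⁸) / (1.206 × 10¹¹) = 0.0009428
  Case 3: epsilon = (1.413 × 10⁸) / (9.106 × 10¹⁰) = 0.001552
Ordering: 0.001552 (case 3) > 0.001141 (case 1) > 0.0009428 (case 2)
Final answer: 3, 1, 2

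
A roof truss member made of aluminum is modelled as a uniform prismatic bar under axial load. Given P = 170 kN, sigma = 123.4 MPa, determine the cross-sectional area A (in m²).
Model: a uniform prismatic bar under axial load, so sigma = P / A.
Solve for A: A = P / sigma.
Convert to SI units:
  P = 170 kN = 170000 N
  sigma = 123.4 MPa = 1.234 × 10⁸ Pa
Substitute:
  A = 170000 / (1.234 × 10⁸)
  A = 0.001378 m²
Final answer: A = 0.001378 m²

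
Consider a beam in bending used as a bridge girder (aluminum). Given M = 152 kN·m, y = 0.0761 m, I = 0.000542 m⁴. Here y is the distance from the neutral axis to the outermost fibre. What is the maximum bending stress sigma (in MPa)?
Model: a beam in bending, so sigma = (M·y) / I.
Convert to SI units:
  M = 152 kN·m = 152000 N·m
Substitute:
  sigma = (152000 × 0.0761) / 0.000542
  sigma = 2.134 × 10⁷ Pa
Convert: sigma = 2.134 × 10⁷ Pa = 21.34 MPa
Final answer: sigma = 21.34 MPa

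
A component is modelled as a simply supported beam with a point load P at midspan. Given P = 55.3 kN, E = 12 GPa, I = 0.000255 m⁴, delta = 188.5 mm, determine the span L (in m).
Model: a simply supported beam with a point load P at midspan, so delta = (P·L^3) / (48·E·I).
Solve for L: L = ((48·delta·E·I) / P)^(1/3).
Convert to SI units:
  P = 55.3 kN = 55300 N
  E = 12 GPa = 1.2 × 10¹⁰ Pa
  delta = 188.5 mm = 0.1885 m
Substitute:
  L = ((48 × 0.1885 × (1.2 × 10¹⁰) × 0.000255) / 55300)^(1/3)
  L = 7.941 m
Final answer: L = 7.941 m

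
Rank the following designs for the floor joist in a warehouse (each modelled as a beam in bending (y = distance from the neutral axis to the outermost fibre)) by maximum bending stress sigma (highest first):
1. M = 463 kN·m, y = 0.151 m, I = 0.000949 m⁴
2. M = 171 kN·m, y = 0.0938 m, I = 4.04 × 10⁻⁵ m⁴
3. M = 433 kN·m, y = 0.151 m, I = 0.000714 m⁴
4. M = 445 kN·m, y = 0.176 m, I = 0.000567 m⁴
Model: a beam in bending (y = distance from the neutral axis to the outermost fibre), so sigma = (M·y) / I (SI units).
  Case 1: sigma = (463000 × 0.151) / 0.000949 = 7.367 × 10⁷ Pa = 73.67 MPa
  Case 2: sigma = (171000 × 0.0938) / (4.04 × 10⁻⁵) = 3.97 × 10⁸ Pa = 397 MPa
  Case 3: sigma = (433000 × 0.151) / 0.000714 = 9.157 × 10⁷ Pa = 91.57 MPa
  Case 4: sigma = (445000 × 0.176) / 0.000567 = 1.381 × 10⁸ Pa = 138.1 MPa
Ordering: 397 MPa (case 2) > 138.1 MPa (case 4) > 91.57 MPa (case 3) > 73.67 MPa (case 1)
Final answer: 2, 4, 3, 1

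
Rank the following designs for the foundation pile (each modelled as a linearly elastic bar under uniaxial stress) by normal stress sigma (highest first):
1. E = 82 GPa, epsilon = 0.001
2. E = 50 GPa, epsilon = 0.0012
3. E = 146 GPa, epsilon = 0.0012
Model: a linearly elastic bar under uniaxial stress, so sigma = E·epsilon (SI units).
  Case 1: sigma = (8.2 × 10¹⁰) × 0.001 = 8.2 × 10⁷ Pa = 82 MPa
  Case 2: sigma = (5 × 10¹⁰) × 0.0012 = 6 × 10⁷ Pa = 60 MPa
  Case 3: sigma = (1.46 × 10¹¹) × 0.0012 = 1.752 × 10⁸ Pa = 175.2 MPa
Ordering: 175.2 MPa (case 3) > 82 MPa (case 1) > 60 MPa (case 2)
Final answer: 3, 1, 2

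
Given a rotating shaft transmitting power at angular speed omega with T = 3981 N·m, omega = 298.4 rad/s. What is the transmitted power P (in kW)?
Model: a rotating shaft transmitting power at angular speed omega, so P = T·omega.
Substitute:
  P = 3981 × 298.4
  P = 1.188 × 10⁶ W
Convert: P = 1.188 × 10⁶ W = 1188 kW
Final answer: P = 1188 kW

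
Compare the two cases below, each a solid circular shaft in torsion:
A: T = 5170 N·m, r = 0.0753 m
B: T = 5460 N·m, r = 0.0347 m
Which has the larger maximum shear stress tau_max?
Model: a solid circular shaft in torsion, so tau_max = (2·T) / (π·r^3) (SI units).
  A: tau_max = (2 × 5170) / (π × 0.0753^3) = 7.709 × 10⁶ Pa = 7.709 MPa
  B: tau_max = (2 × 5460) / (π × 0.0347^3) = 8.319 × 10⁷ Pa = 83.19 MPa
83.19 MPa > 7.709 MPa, so B is larger.
Final answer: B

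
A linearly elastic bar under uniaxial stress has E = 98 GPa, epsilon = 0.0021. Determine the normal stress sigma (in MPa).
Model: a linearly elastic bar under uniaxial stress, so sigma = E·epsilon.
Convert to SI units:
  E = 98 GPa = 9.8 × 10¹⁰ Pa
Substitute:
  sigma = (9.8 × 10¹⁰) × 0.0021
  sigma = 2.058 × 10⁸ Pa
Convert: sigma = 2.058 × 10⁸ Pa = 205.8 MPa
Final answer: sigma = 205.8 MPa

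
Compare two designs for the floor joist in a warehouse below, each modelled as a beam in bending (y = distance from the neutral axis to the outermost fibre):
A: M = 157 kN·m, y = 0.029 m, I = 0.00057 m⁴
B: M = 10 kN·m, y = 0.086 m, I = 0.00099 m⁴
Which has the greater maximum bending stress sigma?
Model: a beam in bending (y = distance from the neutral axis to the outermost fibre), so sigma = (M·y) / I (SI units).
  A: sigma = (157000 × 0.029) / 0.00057 = 7.988 × 10⁶ Pa = 7.988 MPa
  B: sigma = (10000 × 0.086) / 0.00099 = 868700 Pa = 0.8687 MPa
7.988 MPa > 0.8687 MPa, so A is larger.
Final answer: A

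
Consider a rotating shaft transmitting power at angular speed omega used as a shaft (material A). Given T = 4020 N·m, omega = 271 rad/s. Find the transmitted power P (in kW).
Model: a rotating shaft transmitting power at angular speed omega, so P = T·omega.
Substitute:
  P = 4020 × 271
  P = 1.089 × 10⁶ W
Convert: P = 1.089 × 10⁶ W = 1089 kW
Final answer: P = 1089 kW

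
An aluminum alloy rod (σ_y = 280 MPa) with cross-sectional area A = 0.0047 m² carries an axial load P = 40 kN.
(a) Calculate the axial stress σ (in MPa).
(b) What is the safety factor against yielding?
(a) Axial stress σ = P/A. Convert P = 40 kN = 40000 N.
  σ = 40000 / 0.0047 = 8.511 × 10⁶ Pa = 8.511 MPa
(b) Safety factor SF = σ_y/σ = 280 / 8.511 = 32.9
Final answer: (a) σ = 8.511 MPa, (b) SF = 32.9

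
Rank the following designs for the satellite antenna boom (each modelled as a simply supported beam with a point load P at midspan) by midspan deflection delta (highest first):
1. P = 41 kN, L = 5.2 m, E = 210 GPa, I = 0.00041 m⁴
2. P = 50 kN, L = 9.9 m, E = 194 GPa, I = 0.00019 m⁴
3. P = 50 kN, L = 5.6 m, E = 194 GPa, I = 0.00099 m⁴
Model: a simply supported beam with a point load P at midspan, so delta = (P·L^3) / (48·E·I) (SI units).
  Case 1: delta = (41000 × 5.2^3) / (48 × (2.1 × 10¹¹) × 0.00041) = 0.001395 m = 1.395 mm
  Case 2: delta = (50000 × 9.9^3) / (48 × (1.94 × 10¹¹) × 0.00019) = 0.02742 m = 27.42 mm
  Case 3: delta = (50000 × 5.6^3) / (48 × (1.94 × 10¹¹) × 0.00099) = 0.0009525 m = 0.9525 mm
Ordering: 27.42 mm (case 2) > 1.395 mm (case 1) > 0.9525 mm (case 3)
Final answer: 2, 1, 3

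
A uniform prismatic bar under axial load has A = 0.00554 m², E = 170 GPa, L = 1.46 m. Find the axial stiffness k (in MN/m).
Model: a uniform prismatic bar under axial load, so k = (A·E) / L.
Convert to SI units:
  E = 170 GPa = 1.7 × 10¹¹ Pa
Substitute:
  k = (0.00554 × (1.7 × 10¹¹)) / 1.46
  k = 6.451 × 10⁸ N/m
Convert: k = 6.451 × 10⁸ N/m = 645.1 MN/m
Final answer: k = 645.1 MN/m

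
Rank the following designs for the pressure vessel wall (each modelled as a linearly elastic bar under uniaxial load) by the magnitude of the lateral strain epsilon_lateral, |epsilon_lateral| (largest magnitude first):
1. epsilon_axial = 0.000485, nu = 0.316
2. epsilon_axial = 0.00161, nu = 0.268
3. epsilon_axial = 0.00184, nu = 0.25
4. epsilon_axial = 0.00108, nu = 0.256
Model: a linearly elastic bar under uniaxial load, so epsilon_lateral = -nu·epsilon_axial (SI units).
  Case 1: epsilon_lateral = -(0.316 × 0.000485) = -0.0001533
  Case 2: epsilon_lateral = -(0.268 × 0.00161) = -0.0004315
  Case 3: epsilon_lateral = -(0.25 × 0.00184) = -0.00046
  Case 4: epsilon_lateral = -(0.256 × 0.00108) = -0.0002765
Ordering by |epsilon_lateral|: 0.00046 (case 3) > 0.0004315 (case 2) > 0.0002765 (case 4) > 0.0001533 (case 1)
Final answer: 3, 2, 4, 1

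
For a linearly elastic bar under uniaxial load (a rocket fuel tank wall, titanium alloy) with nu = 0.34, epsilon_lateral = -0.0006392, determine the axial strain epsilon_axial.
Model: a linearly elastic bar under uniaxial load, so epsilon_lateral = -nu·epsilon_axial.
Solve for epsilon_axial: epsilon_axial = -epsilon_lateral / nu.
Substitute:
  epsilon_axial = -(-0.0006392) / 0.34
  epsilon_axial = 0.00188
Final answer: epsilon_axial = 0.00188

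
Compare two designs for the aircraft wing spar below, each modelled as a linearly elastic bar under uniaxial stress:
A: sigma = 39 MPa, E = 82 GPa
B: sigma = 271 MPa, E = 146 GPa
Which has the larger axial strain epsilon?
Model: a linearly elastic bar under uniaxial stress, so epsilon = sigma / E (SI units).
  A: epsilon = (3.9 × 10⁷) / (8.2 × 10¹⁰) = 0.0004756
  B: epsilon = (2.71 × 10⁸) / (1.46 × 10¹¹) = 0.001856
0.001856 > 0.0004756, so B is larger.
Final answer: B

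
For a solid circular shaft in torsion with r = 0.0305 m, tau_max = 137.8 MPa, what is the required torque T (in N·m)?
Model: a solid circular shaft in torsion, so tau_max = (2·T) / (π·r^3).
Solve for T: T = (π·tau_max·r^3) / 2.
Convert to SI units:
  tau_max = 137.8 MPa = 1.378 × 10⁸ Pa
Substitute:
  T = (π × (1.378 × 10⁸) × 0.0305^3) / 2
  T = 6141 N·m
Final answer: T = 6141 N·m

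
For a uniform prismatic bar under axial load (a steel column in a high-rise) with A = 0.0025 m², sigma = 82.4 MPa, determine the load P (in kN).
Model: a uniform prismatic bar under axial load, so sigma = P / A.
Solve for P: P = sigma·A.
Convert to SI units:
  sigma = 82.4 MPa = 8.24 × 10⁷ Pa
Substitute:
  P = (8.24 × 10⁷) × 0.0025
  P = 206000 N
Convert: P = 206000 N = 206 kN
Final answer: P = 206 kN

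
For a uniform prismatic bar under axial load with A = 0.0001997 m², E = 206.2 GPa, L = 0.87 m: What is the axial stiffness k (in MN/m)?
Model: a uniform prismatic bar under axial load, so k = (A·E) / L.
Convert to SI units:
  E = 206.2 GPa = 2.062 × 10¹¹ Pa
Substitute:
  k = (0.0001997 × (2.062 × 10¹¹)) / 0.87
  k = 4.733 × 10⁷ N/m
Convert: k = 4.733 × 10⁷ N/m = 47.33 MN/m
Final answer: k = 47.33 MN/m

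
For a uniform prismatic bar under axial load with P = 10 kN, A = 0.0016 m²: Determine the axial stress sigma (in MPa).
Model: a uniform prismatic bar under axial load, so sigma = P / A.
Convert to SI units:
  P = 10 kN = 10000 N
Substitute:
  sigma = 10000 / 0.0016
  sigma = 6.25 × 10⁶ Pa
Convert: sigma = 6.25 × 10⁶ Pa = 6.25 MPa
Final answer: sigma = 6.25 MPa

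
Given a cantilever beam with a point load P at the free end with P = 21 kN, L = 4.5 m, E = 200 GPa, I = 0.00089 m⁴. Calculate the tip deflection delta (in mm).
Model: a cantilever beam with a point load P at the free end, so delta = (P·L^3) / (3·E·I).
Convert to SI units:
  P = 21 kN = 21000 N
  E = 200 GPa = 2 × 10¹¹ Pa
Substitute:
  delta = (21000 × 4.5^3) / (3 × (2 × 10¹¹) × 0.00089)
  delta = 0.003584 m
Convert: delta = 0.003584 m = 3.584 mm
Final answer: delta = 3.584 mm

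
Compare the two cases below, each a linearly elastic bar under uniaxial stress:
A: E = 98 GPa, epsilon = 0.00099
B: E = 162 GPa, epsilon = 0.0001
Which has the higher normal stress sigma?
Model: a linearly elastic bar under uniaxial stress, so sigma = E·epsilon (SI units).
  A: sigma = (9.8 × 10¹⁰) × 0.00099 = 9.702 × 10⁷ Pa = 97.02 MPa
  B: sigma = (1.62 × 10¹¹) × 0.0001 = 1.62 × 10⁷ Pa = 16.2 MPa
97.02 MPa > 16.2 MPa, so A is larger.
Final answer: A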